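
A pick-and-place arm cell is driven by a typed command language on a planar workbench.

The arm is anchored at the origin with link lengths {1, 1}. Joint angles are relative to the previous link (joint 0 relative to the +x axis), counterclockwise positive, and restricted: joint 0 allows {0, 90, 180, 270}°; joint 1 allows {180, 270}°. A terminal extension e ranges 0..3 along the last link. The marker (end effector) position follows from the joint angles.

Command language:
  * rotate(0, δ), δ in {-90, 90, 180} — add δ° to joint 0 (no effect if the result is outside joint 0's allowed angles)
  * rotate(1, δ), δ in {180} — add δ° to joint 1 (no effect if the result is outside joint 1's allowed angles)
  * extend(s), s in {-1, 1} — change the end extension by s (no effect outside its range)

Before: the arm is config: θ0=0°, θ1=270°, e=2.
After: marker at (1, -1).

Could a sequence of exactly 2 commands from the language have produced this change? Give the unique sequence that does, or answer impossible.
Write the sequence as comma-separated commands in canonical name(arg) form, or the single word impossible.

begin: config: θ0=0°, θ1=270°, e=2
t=1 extend(-1) ⇒ config: θ0=0°, θ1=270°, e=1
t=2 extend(-1) ⇒ config: θ0=0°, θ1=270°, e=0
no other 2-command option fits: unique.

extend(-1), extend(-1)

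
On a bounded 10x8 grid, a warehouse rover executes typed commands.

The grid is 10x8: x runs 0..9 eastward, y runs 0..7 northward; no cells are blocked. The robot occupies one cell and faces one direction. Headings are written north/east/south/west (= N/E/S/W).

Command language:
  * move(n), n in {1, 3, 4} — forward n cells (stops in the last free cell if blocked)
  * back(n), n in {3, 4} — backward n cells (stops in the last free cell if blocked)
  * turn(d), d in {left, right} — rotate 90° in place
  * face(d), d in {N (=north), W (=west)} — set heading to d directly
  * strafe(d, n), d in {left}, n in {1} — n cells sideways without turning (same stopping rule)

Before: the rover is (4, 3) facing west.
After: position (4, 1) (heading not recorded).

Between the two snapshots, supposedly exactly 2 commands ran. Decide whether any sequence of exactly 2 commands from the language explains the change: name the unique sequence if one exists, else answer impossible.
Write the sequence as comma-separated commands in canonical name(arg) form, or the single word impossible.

strafe(left, 1), strafe(left, 1)

begin: (4, 3) facing west
1. strafe(left, 1) → (4, 2) facing west
2. strafe(left, 1) → (4, 1) facing west
no rival 2-sequence matches.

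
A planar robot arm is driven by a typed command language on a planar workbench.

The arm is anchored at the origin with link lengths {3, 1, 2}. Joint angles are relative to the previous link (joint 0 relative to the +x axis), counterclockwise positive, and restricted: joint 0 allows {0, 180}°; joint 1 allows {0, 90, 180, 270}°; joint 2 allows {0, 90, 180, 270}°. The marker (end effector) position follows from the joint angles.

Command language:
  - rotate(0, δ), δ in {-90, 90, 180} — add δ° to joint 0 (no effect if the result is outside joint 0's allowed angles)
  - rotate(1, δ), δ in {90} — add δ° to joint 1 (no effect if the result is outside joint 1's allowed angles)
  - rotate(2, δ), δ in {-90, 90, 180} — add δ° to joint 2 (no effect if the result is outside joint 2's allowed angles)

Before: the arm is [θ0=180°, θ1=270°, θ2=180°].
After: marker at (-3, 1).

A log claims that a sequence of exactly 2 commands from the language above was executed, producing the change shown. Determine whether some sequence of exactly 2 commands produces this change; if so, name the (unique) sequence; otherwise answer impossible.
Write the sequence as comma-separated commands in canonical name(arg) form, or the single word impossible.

rotate(1, 90), rotate(1, 90)

begin: [θ0=180°, θ1=270°, θ2=180°]
step 1 (rotate(1, 90)): [θ0=180°, θ1=0°, θ2=180°]
step 2 (rotate(1, 90)): [θ0=180°, θ1=90°, θ2=180°]
uniquely the one of 49 2-step routes that fits.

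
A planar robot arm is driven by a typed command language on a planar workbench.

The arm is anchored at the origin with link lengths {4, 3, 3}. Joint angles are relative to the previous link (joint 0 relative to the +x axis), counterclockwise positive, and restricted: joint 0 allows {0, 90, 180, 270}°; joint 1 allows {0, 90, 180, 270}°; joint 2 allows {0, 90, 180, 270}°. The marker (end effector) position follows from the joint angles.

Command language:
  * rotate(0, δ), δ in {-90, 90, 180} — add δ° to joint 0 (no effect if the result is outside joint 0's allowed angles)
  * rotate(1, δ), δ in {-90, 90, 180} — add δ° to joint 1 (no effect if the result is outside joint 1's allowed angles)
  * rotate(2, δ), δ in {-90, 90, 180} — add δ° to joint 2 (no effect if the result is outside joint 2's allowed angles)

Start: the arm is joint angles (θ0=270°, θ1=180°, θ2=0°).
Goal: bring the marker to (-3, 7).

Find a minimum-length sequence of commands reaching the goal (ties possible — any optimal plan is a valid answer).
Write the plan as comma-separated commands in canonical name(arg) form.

rotate(1, -90), rotate(2, -90), rotate(0, 180)

start: joint angles (θ0=270°, θ1=180°, θ2=0°)
[1] after rotate(1, -90): joint angles (θ0=270°, θ1=90°, θ2=0°)
[2] after rotate(2, -90): joint angles (θ0=270°, θ1=90°, θ2=270°)
[3] after rotate(0, 180): joint angles (θ0=90°, θ1=90°, θ2=270°)
minimal: 3 command(s), checked below 3.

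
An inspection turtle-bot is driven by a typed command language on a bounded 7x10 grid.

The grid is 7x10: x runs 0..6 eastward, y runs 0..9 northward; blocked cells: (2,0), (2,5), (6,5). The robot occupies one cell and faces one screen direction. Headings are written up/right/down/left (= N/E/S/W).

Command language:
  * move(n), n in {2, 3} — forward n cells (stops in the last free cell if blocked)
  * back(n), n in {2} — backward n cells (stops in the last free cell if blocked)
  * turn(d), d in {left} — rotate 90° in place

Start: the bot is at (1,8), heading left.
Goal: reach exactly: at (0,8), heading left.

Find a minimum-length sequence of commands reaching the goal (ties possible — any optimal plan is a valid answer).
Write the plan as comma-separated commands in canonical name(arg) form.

begin: at (1,8), heading left
1. move(2) → at (0,8), heading left
no 0-step plan works, so 1 is optimal.

move(2)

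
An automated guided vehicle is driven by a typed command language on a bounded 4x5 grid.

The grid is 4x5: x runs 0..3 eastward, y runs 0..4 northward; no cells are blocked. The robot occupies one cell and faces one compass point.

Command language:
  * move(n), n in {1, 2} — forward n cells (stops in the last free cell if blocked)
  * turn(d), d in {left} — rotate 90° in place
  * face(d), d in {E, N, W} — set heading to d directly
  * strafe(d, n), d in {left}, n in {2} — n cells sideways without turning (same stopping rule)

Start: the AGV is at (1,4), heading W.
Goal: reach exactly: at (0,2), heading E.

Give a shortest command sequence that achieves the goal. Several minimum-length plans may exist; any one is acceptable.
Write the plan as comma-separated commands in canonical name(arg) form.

strafe(left, 2), move(1), face(E)

initial: at (1,4), heading W
t=1 strafe(left, 2) ⇒ at (1,2), heading W
t=2 move(1) ⇒ at (0,2), heading W
t=3 face(E) ⇒ at (0,2), heading E
minimal: 3 command(s), checked below 3.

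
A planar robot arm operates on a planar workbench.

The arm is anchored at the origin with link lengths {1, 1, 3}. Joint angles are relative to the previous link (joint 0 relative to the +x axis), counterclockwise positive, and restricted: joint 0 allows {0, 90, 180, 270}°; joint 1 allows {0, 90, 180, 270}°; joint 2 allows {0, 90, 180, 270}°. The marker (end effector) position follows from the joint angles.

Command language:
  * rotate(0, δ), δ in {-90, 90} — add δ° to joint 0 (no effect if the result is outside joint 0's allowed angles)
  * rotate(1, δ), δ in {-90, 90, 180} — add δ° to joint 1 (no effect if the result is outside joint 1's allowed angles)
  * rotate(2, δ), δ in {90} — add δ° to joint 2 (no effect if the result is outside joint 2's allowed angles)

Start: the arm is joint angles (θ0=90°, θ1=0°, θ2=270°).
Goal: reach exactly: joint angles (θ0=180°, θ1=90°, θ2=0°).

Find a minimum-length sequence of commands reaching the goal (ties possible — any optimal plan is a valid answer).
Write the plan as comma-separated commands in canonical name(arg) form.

from: joint angles (θ0=90°, θ1=0°, θ2=270°)
step 1 (rotate(0, 90)): joint angles (θ0=180°, θ1=0°, θ2=270°)
step 2 (rotate(1, 90)): joint angles (θ0=180°, θ1=90°, θ2=270°)
step 3 (rotate(2, 90)): joint angles (θ0=180°, θ1=90°, θ2=0°)
minimal: 3 command(s), checked below 3.

rotate(0, 90), rotate(1, 90), rotate(2, 90)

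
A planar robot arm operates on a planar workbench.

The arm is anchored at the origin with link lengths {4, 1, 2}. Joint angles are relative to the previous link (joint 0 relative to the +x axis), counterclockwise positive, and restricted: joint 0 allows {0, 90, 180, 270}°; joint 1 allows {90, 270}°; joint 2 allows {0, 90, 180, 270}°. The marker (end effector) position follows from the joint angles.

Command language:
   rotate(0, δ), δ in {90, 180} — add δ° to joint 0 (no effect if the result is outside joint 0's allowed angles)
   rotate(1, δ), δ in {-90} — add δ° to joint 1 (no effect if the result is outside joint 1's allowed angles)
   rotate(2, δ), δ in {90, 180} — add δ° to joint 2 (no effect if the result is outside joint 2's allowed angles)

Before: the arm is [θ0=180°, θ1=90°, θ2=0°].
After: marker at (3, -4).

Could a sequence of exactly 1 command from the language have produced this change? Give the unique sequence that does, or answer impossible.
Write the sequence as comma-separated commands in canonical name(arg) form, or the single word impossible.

rotate(0, 90)

from: [θ0=180°, θ1=90°, θ2=0°]
step 1 (rotate(0, 90)): [θ0=270°, θ1=90°, θ2=0°]
no other 1-command option fits: unique.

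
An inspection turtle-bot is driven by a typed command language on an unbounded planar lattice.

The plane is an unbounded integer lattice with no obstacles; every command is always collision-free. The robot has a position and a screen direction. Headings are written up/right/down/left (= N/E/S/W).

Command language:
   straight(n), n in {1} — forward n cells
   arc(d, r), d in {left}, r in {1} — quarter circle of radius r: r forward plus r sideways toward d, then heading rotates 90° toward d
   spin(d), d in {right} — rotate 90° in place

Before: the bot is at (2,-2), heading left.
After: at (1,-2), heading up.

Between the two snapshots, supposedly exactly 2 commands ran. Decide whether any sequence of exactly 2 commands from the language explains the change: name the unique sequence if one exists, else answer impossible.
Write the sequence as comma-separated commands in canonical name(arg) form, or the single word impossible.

key: running spin(right) before straight(1) would end elsewhere — order is forced
t0: at (2,-2), heading left
1. straight(1) → at (1,-2), heading left
2. spin(right) → at (1,-2), heading up
uniquely the one of 9 2-step routes that fits.

straight(1), spin(right)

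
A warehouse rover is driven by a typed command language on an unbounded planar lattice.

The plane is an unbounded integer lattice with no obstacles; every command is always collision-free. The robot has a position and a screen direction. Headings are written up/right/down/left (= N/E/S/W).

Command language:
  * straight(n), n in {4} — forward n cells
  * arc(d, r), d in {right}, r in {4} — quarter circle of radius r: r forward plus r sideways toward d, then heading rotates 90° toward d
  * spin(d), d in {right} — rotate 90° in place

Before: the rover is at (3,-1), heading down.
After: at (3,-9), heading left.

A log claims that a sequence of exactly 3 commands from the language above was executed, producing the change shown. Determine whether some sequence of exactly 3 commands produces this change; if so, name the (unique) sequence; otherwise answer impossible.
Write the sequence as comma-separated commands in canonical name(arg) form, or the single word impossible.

key: order matters: swapping straight(4) and spin(right) lands elsewhere
from: at (3,-1), heading down
[1] after straight(4): at (3,-5), heading down
[2] after straight(4): at (3,-9), heading down
[3] after spin(right): at (3,-9), heading left
uniquely the one of 27 3-step routes that fits.

straight(4), straight(4), spin(right)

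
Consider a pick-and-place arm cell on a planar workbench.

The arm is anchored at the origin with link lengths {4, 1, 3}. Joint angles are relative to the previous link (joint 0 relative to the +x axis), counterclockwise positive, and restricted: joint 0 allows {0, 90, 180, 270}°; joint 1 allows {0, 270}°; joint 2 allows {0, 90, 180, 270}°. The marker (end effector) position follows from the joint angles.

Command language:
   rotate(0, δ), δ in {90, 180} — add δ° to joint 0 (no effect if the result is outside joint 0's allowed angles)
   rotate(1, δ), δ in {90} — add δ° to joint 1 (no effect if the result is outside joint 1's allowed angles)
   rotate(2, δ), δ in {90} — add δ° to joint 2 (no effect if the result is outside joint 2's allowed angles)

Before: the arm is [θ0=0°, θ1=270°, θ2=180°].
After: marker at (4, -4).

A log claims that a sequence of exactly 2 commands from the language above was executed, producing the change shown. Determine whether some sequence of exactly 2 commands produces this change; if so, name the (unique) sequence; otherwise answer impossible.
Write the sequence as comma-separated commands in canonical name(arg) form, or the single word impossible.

t0: [θ0=0°, θ1=270°, θ2=180°]
1. rotate(2, 90) → [θ0=0°, θ1=270°, θ2=270°]
2. rotate(2, 90) → [θ0=0°, θ1=270°, θ2=0°]
no other 2-command option fits: unique.

rotate(2, 90), rotate(2, 90)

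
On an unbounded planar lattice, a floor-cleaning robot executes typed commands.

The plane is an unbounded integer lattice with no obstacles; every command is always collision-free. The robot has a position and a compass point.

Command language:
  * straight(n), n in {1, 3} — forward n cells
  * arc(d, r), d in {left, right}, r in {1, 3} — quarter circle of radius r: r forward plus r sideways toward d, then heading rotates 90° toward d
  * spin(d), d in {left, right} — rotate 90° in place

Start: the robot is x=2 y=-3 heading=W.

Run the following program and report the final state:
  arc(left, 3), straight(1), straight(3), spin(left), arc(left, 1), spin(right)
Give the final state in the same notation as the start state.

begin: x=2 y=-3 heading=W
t=1 arc(left, 3) ⇒ x=-1 y=-6 heading=S
t=2 straight(1) ⇒ x=-1 y=-7 heading=S
t=3 straight(3) ⇒ x=-1 y=-10 heading=S
t=4 spin(left) ⇒ x=-1 y=-10 heading=E
t=5 arc(left, 1) ⇒ x=0 y=-9 heading=N
t=6 spin(right) ⇒ x=0 y=-9 heading=E

x=0 y=-9 heading=E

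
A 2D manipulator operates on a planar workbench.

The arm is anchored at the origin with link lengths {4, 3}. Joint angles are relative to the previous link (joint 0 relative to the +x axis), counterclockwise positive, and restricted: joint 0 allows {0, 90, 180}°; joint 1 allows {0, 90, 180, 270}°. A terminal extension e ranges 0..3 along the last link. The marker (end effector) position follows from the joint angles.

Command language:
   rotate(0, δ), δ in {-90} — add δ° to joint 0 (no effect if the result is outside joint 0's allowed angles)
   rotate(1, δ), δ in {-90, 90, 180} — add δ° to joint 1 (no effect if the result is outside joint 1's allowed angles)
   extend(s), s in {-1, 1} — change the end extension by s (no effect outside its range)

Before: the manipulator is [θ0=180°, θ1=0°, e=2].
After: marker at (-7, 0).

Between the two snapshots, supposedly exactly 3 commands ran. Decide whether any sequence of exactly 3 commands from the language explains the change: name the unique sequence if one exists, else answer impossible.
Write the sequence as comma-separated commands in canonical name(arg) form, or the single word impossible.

extend(-1), extend(-1), extend(-1)

initial: [θ0=180°, θ1=0°, e=2]
[1] after extend(-1): [θ0=180°, θ1=0°, e=1]
[2] after extend(-1): [θ0=180°, θ1=0°, e=0]
[3] after extend(-1): [θ0=180°, θ1=0°, e=0]
no other 3-command option fits: unique.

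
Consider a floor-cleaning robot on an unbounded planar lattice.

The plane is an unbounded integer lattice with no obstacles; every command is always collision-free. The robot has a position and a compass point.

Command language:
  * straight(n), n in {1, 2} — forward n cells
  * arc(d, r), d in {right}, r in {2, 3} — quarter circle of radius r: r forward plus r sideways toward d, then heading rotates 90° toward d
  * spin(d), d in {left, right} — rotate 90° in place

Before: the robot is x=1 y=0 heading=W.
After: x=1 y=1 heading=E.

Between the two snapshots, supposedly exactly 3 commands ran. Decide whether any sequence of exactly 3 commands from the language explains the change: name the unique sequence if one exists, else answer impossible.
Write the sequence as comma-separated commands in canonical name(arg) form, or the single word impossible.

key: cell and facing (now E) both changed — the 3 commands mix motion and turning
from: x=1 y=0 heading=W
[1] after spin(right): x=1 y=0 heading=N
[2] after straight(1): x=1 y=1 heading=N
[3] after spin(right): x=1 y=1 heading=E
all 216 alternatives checked — unique.

spin(right), straight(1), spin(right)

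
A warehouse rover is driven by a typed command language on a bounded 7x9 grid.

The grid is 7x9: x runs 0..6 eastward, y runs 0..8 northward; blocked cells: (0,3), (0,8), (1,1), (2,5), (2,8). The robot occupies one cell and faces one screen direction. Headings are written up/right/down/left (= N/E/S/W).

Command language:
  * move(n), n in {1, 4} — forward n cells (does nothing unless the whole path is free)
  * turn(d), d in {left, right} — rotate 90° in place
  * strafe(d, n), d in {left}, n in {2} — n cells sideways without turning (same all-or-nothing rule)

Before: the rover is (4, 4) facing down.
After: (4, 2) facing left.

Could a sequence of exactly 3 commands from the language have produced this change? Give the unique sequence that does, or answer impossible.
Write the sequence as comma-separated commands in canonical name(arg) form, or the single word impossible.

key: position moved to (4,2) AND the heading swung to W — translation plus rotation needed
t0: (4, 4) facing down
[1] after move(1): (4, 3) facing down
[2] after move(1): (4, 2) facing down
[3] after turn(right): (4, 2) facing left
no other 3-command option fits: unique.

move(1), move(1), turn(right)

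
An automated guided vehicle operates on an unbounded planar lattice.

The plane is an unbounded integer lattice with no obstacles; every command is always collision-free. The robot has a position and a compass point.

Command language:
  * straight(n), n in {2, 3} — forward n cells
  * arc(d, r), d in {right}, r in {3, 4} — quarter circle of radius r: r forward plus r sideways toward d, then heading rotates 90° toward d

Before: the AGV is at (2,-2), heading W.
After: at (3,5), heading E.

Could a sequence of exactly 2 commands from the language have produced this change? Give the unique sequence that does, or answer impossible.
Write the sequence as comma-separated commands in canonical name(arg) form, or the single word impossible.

key: position moved to (3,5) AND the heading swung to E — translation plus rotation needed
start: at (2,-2), heading W
step 1 (arc(right, 3)): at (-1,1), heading N
step 2 (arc(right, 4)): at (3,5), heading E
no rival 2-sequence matches.

arc(right, 3), arc(right, 4)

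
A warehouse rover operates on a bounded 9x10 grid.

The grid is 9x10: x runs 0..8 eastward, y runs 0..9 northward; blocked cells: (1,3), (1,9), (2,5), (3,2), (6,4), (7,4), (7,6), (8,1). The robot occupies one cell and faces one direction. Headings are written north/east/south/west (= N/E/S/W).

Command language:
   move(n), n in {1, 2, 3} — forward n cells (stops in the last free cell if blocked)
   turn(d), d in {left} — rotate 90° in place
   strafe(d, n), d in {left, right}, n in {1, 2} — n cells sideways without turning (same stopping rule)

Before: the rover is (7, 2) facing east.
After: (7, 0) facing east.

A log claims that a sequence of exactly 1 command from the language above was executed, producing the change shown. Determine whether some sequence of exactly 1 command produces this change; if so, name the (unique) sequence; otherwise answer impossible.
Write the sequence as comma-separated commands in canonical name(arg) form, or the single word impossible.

key: still facing E — the one step turns nothing
begin: (7, 2) facing east
t=1 strafe(right, 2) ⇒ (7, 0) facing east
all 8 alternatives checked — unique.

strafe(right, 2)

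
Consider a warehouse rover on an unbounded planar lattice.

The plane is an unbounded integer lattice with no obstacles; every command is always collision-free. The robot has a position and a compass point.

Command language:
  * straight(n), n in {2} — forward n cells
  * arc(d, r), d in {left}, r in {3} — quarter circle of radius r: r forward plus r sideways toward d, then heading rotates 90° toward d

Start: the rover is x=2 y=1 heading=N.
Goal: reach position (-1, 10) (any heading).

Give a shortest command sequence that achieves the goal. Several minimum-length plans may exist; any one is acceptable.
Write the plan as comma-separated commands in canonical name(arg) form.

straight(2), straight(2), straight(2), arc(left, 3)

start: x=2 y=1 heading=N
step 1 (straight(2)): x=2 y=3 heading=N
step 2 (straight(2)): x=2 y=5 heading=N
step 3 (straight(2)): x=2 y=7 heading=N
step 4 (arc(left, 3)): x=-1 y=10 heading=W
shorter routes all fall short; 4 is best.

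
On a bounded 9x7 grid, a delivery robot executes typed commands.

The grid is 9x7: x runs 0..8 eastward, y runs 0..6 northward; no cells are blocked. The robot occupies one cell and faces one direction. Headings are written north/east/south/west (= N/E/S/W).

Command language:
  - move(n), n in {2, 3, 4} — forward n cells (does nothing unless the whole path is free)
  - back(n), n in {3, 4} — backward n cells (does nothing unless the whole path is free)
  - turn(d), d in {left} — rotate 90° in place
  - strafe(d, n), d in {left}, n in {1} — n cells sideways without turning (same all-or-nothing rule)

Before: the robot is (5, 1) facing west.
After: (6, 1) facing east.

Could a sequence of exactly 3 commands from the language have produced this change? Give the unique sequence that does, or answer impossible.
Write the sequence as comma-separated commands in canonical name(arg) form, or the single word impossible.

turn(left), strafe(left, 1), turn(left)

key: position moved to (6,1) AND the heading swung to E — translation plus rotation needed
start: (5, 1) facing west
[1] after turn(left): (5, 1) facing south
[2] after strafe(left, 1): (6, 1) facing south
[3] after turn(left): (6, 1) facing east
all 343 alternatives checked — unique.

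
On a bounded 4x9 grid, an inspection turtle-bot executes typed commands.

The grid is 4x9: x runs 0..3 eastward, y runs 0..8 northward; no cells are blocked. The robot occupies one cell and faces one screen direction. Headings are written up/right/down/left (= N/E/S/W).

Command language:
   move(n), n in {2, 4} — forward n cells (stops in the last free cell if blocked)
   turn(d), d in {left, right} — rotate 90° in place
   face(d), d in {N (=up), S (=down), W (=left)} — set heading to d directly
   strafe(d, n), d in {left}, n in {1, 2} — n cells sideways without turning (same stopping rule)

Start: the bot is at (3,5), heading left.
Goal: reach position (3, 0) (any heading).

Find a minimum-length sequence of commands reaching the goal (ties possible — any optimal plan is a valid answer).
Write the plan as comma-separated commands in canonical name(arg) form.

from: at (3,5), heading left
t=1 strafe(left, 1) ⇒ at (3,4), heading left
t=2 strafe(left, 2) ⇒ at (3,2), heading left
t=3 strafe(left, 2) ⇒ at (3,0), heading left
minimal: 3 command(s), checked below 3.

strafe(left, 1), strafe(left, 2), strafe(left, 2)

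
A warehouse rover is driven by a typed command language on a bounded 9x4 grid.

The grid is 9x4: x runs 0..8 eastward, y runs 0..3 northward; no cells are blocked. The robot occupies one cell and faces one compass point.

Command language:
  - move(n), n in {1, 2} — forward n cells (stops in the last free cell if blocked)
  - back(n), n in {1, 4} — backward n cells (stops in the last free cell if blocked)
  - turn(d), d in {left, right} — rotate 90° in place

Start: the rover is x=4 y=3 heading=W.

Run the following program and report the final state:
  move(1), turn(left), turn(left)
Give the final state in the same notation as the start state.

x=3 y=3 heading=E

from: x=4 y=3 heading=W
[1] after move(1): x=3 y=3 heading=W
[2] after turn(left): x=3 y=3 heading=S
[3] after turn(left): x=3 y=3 heading=E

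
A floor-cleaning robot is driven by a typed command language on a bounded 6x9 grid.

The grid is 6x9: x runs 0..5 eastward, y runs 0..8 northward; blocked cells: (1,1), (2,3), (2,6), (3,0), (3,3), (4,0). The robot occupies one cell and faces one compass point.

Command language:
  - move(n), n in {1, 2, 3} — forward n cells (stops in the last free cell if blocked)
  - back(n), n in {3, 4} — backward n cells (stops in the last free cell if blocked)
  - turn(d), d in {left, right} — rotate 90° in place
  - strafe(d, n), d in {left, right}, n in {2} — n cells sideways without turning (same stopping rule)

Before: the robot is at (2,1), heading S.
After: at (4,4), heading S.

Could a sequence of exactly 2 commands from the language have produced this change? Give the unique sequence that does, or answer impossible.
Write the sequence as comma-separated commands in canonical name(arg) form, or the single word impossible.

key: running back(3) before strafe(left, 2) would end elsewhere — order is forced
start: at (2,1), heading S
1. strafe(left, 2) → at (4,1), heading S
2. back(3) → at (4,4), heading S
all 81 alternatives checked — unique.

strafe(left, 2), back(3)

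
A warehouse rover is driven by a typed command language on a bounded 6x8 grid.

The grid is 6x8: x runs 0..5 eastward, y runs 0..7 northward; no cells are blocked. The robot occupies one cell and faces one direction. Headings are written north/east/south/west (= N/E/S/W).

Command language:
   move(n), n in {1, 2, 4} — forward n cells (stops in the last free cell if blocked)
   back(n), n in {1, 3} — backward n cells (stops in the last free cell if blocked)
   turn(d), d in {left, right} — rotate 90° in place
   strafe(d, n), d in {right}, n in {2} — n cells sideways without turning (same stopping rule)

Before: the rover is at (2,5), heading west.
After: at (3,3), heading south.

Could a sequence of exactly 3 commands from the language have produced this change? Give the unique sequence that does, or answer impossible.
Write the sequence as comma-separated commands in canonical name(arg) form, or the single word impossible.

back(1), turn(left), move(2)

key: order matters: swapping back(1) and move(2) lands elsewhere
start: at (2,5), heading west
t=1 back(1) ⇒ at (3,5), heading west
t=2 turn(left) ⇒ at (3,5), heading south
t=3 move(2) ⇒ at (3,3), heading south
no rival 3-sequence matches.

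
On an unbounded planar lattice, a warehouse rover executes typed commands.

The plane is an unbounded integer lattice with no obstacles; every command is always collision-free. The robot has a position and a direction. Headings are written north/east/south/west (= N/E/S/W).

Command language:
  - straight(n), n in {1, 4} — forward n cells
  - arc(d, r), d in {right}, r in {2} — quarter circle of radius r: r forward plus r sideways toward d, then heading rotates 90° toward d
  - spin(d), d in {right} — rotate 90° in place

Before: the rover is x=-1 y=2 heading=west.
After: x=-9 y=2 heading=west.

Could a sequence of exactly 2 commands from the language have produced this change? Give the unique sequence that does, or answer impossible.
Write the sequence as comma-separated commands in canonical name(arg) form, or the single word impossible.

straight(4), straight(4)

key: heading stays W — no command in the sequence turns
from: x=-1 y=2 heading=west
step 1 (straight(4)): x=-5 y=2 heading=west
step 2 (straight(4)): x=-9 y=2 heading=west
all 16 alternatives checked — unique.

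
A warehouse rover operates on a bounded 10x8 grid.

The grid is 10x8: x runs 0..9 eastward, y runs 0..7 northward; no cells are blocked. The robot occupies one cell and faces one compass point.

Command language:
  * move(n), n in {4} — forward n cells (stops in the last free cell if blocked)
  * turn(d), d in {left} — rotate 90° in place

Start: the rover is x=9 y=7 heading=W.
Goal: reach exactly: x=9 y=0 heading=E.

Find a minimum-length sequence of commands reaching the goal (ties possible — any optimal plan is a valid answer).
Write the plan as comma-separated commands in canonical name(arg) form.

initial: x=9 y=7 heading=W
1. turn(left) → x=9 y=7 heading=S
2. move(4) → x=9 y=3 heading=S
3. move(4) → x=9 y=0 heading=S
4. turn(left) → x=9 y=0 heading=E
minimal: 4 command(s), checked below 4.

turn(left), move(4), move(4), turn(left)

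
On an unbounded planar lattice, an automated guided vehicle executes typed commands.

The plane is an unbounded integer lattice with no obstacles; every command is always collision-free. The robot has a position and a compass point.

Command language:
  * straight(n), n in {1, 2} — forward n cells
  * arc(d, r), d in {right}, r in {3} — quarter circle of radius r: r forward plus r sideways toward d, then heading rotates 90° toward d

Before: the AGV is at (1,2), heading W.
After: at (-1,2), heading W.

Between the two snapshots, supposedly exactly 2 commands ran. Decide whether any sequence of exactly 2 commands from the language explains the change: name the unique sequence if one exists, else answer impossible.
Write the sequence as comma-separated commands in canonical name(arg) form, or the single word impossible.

key: heading stays W — no command in the sequence turns
begin: at (1,2), heading W
step 1 (straight(1)): at (0,2), heading W
step 2 (straight(1)): at (-1,2), heading W
no other 2-command option fits: unique.

straight(1), straight(1)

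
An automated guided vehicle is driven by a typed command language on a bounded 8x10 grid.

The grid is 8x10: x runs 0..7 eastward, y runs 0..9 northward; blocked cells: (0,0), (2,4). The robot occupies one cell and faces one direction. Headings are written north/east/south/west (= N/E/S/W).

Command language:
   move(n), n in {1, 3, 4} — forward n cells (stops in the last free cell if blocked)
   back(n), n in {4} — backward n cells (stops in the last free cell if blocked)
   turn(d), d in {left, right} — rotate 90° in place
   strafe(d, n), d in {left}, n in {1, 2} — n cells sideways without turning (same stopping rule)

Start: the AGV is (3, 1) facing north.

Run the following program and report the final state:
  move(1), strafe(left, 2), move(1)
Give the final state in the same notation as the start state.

from: (3, 1) facing north
[1] after move(1): (3, 2) facing north
[2] after strafe(left, 2): (1, 2) facing north
[3] after move(1): (1, 3) facing north

(1, 3) facing north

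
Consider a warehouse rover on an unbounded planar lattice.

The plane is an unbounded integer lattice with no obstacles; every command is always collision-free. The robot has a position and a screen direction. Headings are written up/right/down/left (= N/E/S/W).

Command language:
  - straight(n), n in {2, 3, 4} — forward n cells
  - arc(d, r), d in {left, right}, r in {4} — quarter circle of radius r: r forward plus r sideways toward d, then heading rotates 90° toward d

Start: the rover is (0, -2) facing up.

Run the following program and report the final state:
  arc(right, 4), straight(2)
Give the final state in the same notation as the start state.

start: (0, -2) facing up
1. arc(right, 4) → (4, 2) facing right
2. straight(2) → (6, 2) facing right

(6, 2) facing right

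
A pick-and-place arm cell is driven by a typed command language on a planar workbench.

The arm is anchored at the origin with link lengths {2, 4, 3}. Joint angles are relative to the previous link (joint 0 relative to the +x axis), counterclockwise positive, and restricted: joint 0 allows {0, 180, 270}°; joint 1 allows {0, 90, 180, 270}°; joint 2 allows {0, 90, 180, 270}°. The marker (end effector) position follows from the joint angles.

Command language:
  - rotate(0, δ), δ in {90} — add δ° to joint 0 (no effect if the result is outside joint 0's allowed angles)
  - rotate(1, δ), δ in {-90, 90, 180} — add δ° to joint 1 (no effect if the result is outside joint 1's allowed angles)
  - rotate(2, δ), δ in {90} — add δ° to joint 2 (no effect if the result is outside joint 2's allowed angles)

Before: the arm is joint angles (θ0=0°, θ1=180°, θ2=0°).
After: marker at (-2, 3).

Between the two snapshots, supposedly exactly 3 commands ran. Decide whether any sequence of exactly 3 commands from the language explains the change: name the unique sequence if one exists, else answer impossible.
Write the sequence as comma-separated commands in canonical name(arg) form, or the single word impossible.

rotate(2, 90), rotate(2, 90), rotate(2, 90)

initial: joint angles (θ0=0°, θ1=180°, θ2=0°)
t=1 rotate(2, 90) ⇒ joint angles (θ0=0°, θ1=180°, θ2=90°)
t=2 rotate(2, 90) ⇒ joint angles (θ0=0°, θ1=180°, θ2=180°)
t=3 rotate(2, 90) ⇒ joint angles (θ0=0°, θ1=180°, θ2=270°)
uniquely the one of 125 3-step routes that fits.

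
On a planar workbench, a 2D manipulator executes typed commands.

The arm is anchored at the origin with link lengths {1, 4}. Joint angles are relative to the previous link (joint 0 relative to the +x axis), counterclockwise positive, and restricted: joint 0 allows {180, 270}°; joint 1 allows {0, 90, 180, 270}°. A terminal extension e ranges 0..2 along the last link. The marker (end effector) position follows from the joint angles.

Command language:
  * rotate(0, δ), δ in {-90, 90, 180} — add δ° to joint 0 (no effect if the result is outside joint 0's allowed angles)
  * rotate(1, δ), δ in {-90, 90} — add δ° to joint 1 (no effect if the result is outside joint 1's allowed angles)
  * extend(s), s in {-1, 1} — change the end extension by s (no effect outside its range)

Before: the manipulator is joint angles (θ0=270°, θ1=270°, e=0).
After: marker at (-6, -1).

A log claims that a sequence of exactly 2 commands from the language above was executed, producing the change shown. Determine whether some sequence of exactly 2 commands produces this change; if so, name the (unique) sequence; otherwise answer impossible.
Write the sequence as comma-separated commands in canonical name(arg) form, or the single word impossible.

extend(1), extend(1)

t0: joint angles (θ0=270°, θ1=270°, e=0)
1. extend(1) → joint angles (θ0=270°, θ1=270°, e=1)
2. extend(1) → joint angles (θ0=270°, θ1=270°, e=2)
all 49 alternatives checked — unique.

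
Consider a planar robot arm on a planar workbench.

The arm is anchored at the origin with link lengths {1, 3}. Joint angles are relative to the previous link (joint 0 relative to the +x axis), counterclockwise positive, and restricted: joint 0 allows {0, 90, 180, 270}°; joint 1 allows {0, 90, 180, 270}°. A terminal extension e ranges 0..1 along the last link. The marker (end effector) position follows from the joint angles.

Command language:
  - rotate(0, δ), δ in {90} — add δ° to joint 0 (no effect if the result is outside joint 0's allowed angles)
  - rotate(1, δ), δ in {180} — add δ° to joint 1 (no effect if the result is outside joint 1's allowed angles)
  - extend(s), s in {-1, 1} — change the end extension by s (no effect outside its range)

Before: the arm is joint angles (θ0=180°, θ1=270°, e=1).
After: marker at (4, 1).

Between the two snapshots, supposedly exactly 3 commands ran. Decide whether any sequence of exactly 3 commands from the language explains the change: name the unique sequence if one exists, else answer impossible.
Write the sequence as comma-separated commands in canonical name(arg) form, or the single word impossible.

begin: joint angles (θ0=180°, θ1=270°, e=1)
1. rotate(0, 90) → joint angles (θ0=270°, θ1=270°, e=1)
2. rotate(0, 90) → joint angles (θ0=0°, θ1=270°, e=1)
3. rotate(0, 90) → joint angles (θ0=90°, θ1=270°, e=1)
uniquely the one of 64 3-step routes that fits.

rotate(0, 90), rotate(0, 90), rotate(0, 90)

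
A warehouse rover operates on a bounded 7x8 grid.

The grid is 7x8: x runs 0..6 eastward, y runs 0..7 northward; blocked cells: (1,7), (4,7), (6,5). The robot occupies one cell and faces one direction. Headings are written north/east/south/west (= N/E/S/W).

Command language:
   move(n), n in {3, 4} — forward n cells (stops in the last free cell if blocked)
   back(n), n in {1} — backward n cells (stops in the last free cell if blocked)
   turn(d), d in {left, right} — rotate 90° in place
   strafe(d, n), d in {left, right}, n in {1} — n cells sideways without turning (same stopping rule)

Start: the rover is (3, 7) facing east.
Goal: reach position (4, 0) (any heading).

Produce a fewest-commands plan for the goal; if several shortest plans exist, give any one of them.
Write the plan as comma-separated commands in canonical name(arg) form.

turn(right), move(3), move(4), strafe(left, 1)

start: (3, 7) facing east
step 1 (turn(right)): (3, 7) facing south
step 2 (move(3)): (3, 4) facing south
step 3 (move(4)): (3, 0) facing south
step 4 (strafe(left, 1)): (4, 0) facing south
no 3-step plan works, so 4 is optimal.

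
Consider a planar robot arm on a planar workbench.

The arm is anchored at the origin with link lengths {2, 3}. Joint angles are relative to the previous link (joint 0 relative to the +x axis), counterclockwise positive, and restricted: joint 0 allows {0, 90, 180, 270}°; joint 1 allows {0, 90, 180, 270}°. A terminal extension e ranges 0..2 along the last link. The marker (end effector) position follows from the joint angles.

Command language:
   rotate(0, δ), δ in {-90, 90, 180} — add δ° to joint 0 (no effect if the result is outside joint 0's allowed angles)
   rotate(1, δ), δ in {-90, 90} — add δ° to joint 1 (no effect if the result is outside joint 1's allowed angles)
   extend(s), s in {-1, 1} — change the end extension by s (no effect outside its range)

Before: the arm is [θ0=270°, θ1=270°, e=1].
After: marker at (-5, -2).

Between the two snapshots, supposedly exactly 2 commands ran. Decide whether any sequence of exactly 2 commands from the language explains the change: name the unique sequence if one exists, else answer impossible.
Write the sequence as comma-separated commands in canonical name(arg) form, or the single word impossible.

extend(1), extend(1)

from: [θ0=270°, θ1=270°, e=1]
[1] after extend(1): [θ0=270°, θ1=270°, e=2]
[2] after extend(1): [θ0=270°, θ1=270°, e=2]
uniquely the one of 49 2-step routes that fits.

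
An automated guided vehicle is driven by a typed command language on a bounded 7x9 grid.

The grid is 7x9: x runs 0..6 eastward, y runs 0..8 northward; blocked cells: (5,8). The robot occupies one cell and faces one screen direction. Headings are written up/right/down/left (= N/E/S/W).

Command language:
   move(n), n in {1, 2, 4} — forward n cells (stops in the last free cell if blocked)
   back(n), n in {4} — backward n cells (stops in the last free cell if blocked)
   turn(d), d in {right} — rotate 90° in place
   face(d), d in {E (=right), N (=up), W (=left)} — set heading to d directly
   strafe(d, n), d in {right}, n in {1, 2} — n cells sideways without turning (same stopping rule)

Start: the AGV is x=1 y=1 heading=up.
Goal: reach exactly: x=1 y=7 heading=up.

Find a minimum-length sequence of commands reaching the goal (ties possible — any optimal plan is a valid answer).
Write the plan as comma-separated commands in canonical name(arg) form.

initial: x=1 y=1 heading=up
[1] after move(2): x=1 y=3 heading=up
[2] after move(4): x=1 y=7 heading=up
no 1-step plan works, so 2 is optimal.

move(2), move(4)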